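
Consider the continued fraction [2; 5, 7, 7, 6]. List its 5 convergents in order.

Using the convergent recurrence p_i = a_i*p_{i-1} + p_{i-2}, q_i = a_i*q_{i-1} + q_{i-2} with p_{-2}=0, p_{-1}=1, q_{-2}=1, q_{-1}=0:
  i=0: a_0=2, p_0 = 2*1 + 0 = 2, q_0 = 2*0 + 1 = 1.
  i=1: a_1=5, p_1 = 5*2 + 1 = 11, q_1 = 5*1 + 0 = 5.
  i=2: a_2=7, p_2 = 7*11 + 2 = 79, q_2 = 7*5 + 1 = 36.
  i=3: a_3=7, p_3 = 7*79 + 11 = 564, q_3 = 7*36 + 5 = 257.
  i=4: a_4=6, p_4 = 6*564 + 79 = 3463, q_4 = 6*257 + 36 = 1578.

2/1, 11/5, 79/36, 564/257, 3463/1578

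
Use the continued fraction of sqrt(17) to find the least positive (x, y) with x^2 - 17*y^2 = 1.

(x, y) = (33, 8)

First expand sqrt(17) as a continued fraction. With x_i = (sqrt(17) + m_i)/d_i and (m_0, d_0) = (0, 1): a_0 = floor(sqrt(17)) = 4, since 4^2 = 16 <= 17 < 25 = 5^2.
Iterate m_{i+1} = d_i*a_i - m_i, d_{i+1} = (17 - m_{i+1}^2)/d_i, a_{i+1} = floor((a_0 + m_{i+1})/d_{i+1}):
  m_1 = 1*4 - 0 = 4, d_1 = (17 - 4^2)/1 = 1/1 = 1, a_1 = floor((4 + 4)/1) = 8.
  m_2 = 1*8 - 4 = 4, d_2 = (17 - 4^2)/1 = 1/1 = 1: (m_2, d_2) = (m_1, d_1) = (4, 1), so from here the quotient a_1 repeats; the period length is 1.
So sqrt(17) = [4; (8)] with period length k = 1.
k is odd, so (p_{k-1}, q_{k-1}) only solves x^2 - 17y^2 = -1 and the fundamental solution of x^2 - 17y^2 = 1 is (p_{2k-1}, q_{2k-1}) = (p_1, q_1); compute convergents through index 1, running through the period twice.
Convergents (p_i = a_i*p_{i-1} + p_{i-2}, q_i = a_i*q_{i-1} + q_{i-2} with p_{-2}=0, p_{-1}=1, q_{-2}=1, q_{-1}=0):
  i=0: a_0=4, p_0 = 4*1 + 0 = 4, q_0 = 4*0 + 1 = 1.
  i=1: a_1=8, p_1 = 8*4 + 1 = 33, q_1 = 8*1 + 0 = 8.
Indeed p_0^2 - 17*q_0^2 = 16 - 17 = -1, not +1.
Check: 33^2 - 17*8^2 = 1089 - 1088 = 1, so (x, y) = (33, 8) solves the equation, and by the theorem it is the least positive solution.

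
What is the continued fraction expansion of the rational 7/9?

[0; 1, 3, 2]

Run the Euclidean algorithm on 7 and 9; the successive quotients are the partial quotients a_0, a_1, ... (each step inverts the fractional part left over by the previous one):
  7 = 0*9 + 7, so a_0 = 0.
  9 = 1*7 + 2, so a_1 = 1.
  7 = 3*2 + 1, so a_2 = 3.
  2 = 2*1 + 0, so a_3 = 2.
The remainder reaches 0 after 4 divisions, so the expansion has 4 partial quotients, read off in order.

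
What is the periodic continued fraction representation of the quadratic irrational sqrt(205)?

[14; (3, 6, 1, 4, 1, 6, 3, 28)]

Write x_i = (sqrt(205) + m_i)/d_i with (m_0, d_0) = (0, 1). a_0 = floor(sqrt(205)) = 14, since 14^2 = 196 <= 205 < 225 = 15^2.
Iterate m_{i+1} = d_i*a_i - m_i, d_{i+1} = (205 - m_{i+1}^2)/d_i, a_{i+1} = floor((a_0 + m_{i+1})/d_{i+1}):
  m_1 = 1*14 - 0 = 14, d_1 = (205 - 14^2)/1 = 9/1 = 9, a_1 = floor((14 + 14)/9) = 3.
  m_2 = 9*3 - 14 = 13, d_2 = (205 - 13^2)/9 = 36/9 = 4, a_2 = floor((14 + 13)/4) = 6.
  m_3 = 4*6 - 13 = 11, d_3 = (205 - 11^2)/4 = 84/4 = 21, a_3 = floor((14 + 11)/21) = 1.
  m_4 = 21*1 - 11 = 10, d_4 = (205 - 10^2)/21 = 105/21 = 5, a_4 = floor((14 + 10)/5) = 4.
  m_5 = 5*4 - 10 = 10, d_5 = (205 - 10^2)/5 = 105/5 = 21, a_5 = floor((14 + 10)/21) = 1.
  m_6 = 21*1 - 10 = 11, d_6 = (205 - 11^2)/21 = 84/21 = 4, a_6 = floor((14 + 11)/4) = 6.
  m_7 = 4*6 - 11 = 13, d_7 = (205 - 13^2)/4 = 36/4 = 9, a_7 = floor((14 + 13)/9) = 3.
  m_8 = 9*3 - 13 = 14, d_8 = (205 - 14^2)/9 = 9/9 = 1, a_8 = floor((14 + 14)/1) = 28.
  m_9 = 1*28 - 14 = 14, d_9 = (205 - 14^2)/1 = 9/1 = 9: (m_9, d_9) = (m_1, d_1) = (14, 9), so from here the quotients repeat a_1, ..., a_8; the period length is 8.
Hence the expansion of sqrt(205) is a_0 = 14 followed by the repeating block 3, 6, 1, 4, 1, 6, 3, 28 (period 8).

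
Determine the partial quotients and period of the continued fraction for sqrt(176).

Write x_i = (sqrt(176) + m_i)/d_i with (m_0, d_0) = (0, 1). a_0 = floor(sqrt(176)) = 13, since 13^2 = 169 <= 176 < 196 = 14^2.
Iterate m_{i+1} = d_i*a_i - m_i, d_{i+1} = (176 - m_{i+1}^2)/d_i, a_{i+1} = floor((a_0 + m_{i+1})/d_{i+1}):
  m_1 = 1*13 - 0 = 13, d_1 = (176 - 13^2)/1 = 7/1 = 7, a_1 = floor((13 + 13)/7) = 3.
  m_2 = 7*3 - 13 = 8, d_2 = (176 - 8^2)/7 = 112/7 = 16, a_2 = floor((13 + 8)/16) = 1.
  m_3 = 16*1 - 8 = 8, d_3 = (176 - 8^2)/16 = 112/16 = 7, a_3 = floor((13 + 8)/7) = 3.
  m_4 = 7*3 - 8 = 13, d_4 = (176 - 13^2)/7 = 7/7 = 1, a_4 = floor((13 + 13)/1) = 26.
  m_5 = 1*26 - 13 = 13, d_5 = (176 - 13^2)/1 = 7/1 = 7: (m_5, d_5) = (m_1, d_1) = (13, 7), so from here the quotients repeat a_1, ..., a_4; the period length is 4.
Hence the expansion of sqrt(176) is a_0 = 13 followed by the repeating block 3, 1, 3, 26 (period 4).

[13; (3, 1, 3, 26)]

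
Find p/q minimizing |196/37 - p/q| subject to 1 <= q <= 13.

Expand x = 196/37 as a continued fraction with the Euclidean algorithm:
  196 = 5*37 + 11, so a_0 = 5.
  37 = 3*11 + 4, so a_1 = 3.
  11 = 2*4 + 3, so a_2 = 2.
  4 = 1*3 + 1, so a_3 = 1.
  3 = 3*1 + 0, so a_4 = 3.
so x = [5; 3, 2, 1, 3].
Convergents (p_i = a_i*p_{i-1} + p_{i-2}, q_i = a_i*q_{i-1} + q_{i-2} with p_{-2}=0, p_{-1}=1, q_{-2}=1, q_{-1}=0), until the denominator exceeds 13:
  i=0: a_0=5, p_0 = 5*1 + 0 = 5, q_0 = 5*0 + 1 = 1.
  i=1: a_1=3, p_1 = 3*5 + 1 = 16, q_1 = 3*1 + 0 = 3.
  i=2: a_2=2, p_2 = 2*16 + 5 = 37, q_2 = 2*3 + 1 = 7.
  i=3: a_3=1, p_3 = 1*37 + 16 = 53, q_3 = 1*7 + 3 = 10.
  i=4: a_4=3, p_4 = 3*53 + 37 = 196, q_4 = 3*10 + 7 = 37.
q_4 = 37 > 13, so the last convergent with denominator <= 13 is p_3/q_3 = 53/10.
The closest fraction with denominator <= 13 is either p_3/q_3 or the intermediate fraction (k*p_3 + p_2)/(k*q_3 + q_2) with the largest k >= 1 whose denominator stays <= 13; these approach x as k grows, and every other convergent or intermediate fraction in range is farther away.
Largest k: floor((13 - q_2)/q_3) = floor((13 - 7)/10) = 0.
Since k = 0, no intermediate fraction beyond p_3/q_3 has denominator <= 13, so the convergent 53/10 is the closest (its error is |196*10 - 53*37|/(37*10) = 1/370).

53/10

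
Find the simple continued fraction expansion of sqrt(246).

[15; (1, 2, 5, 1, 14, 1, 5, 2, 1, 30)]

Write x_i = (sqrt(246) + m_i)/d_i with (m_0, d_0) = (0, 1). a_0 = floor(sqrt(246)) = 15, since 15^2 = 225 <= 246 < 256 = 16^2.
Iterate m_{i+1} = d_i*a_i - m_i, d_{i+1} = (246 - m_{i+1}^2)/d_i, a_{i+1} = floor((a_0 + m_{i+1})/d_{i+1}):
  m_1 = 1*15 - 0 = 15, d_1 = (246 - 15^2)/1 = 21/1 = 21, a_1 = floor((15 + 15)/21) = 1.
  m_2 = 21*1 - 15 = 6, d_2 = (246 - 6^2)/21 = 210/21 = 10, a_2 = floor((15 + 6)/10) = 2.
  m_3 = 10*2 - 6 = 14, d_3 = (246 - 14^2)/10 = 50/10 = 5, a_3 = floor((15 + 14)/5) = 5.
  m_4 = 5*5 - 14 = 11, d_4 = (246 - 11^2)/5 = 125/5 = 25, a_4 = floor((15 + 11)/25) = 1.
  m_5 = 25*1 - 11 = 14, d_5 = (246 - 14^2)/25 = 50/25 = 2, a_5 = floor((15 + 14)/2) = 14.
  m_6 = 2*14 - 14 = 14, d_6 = (246 - 14^2)/2 = 50/2 = 25, a_6 = floor((15 + 14)/25) = 1.
  m_7 = 25*1 - 14 = 11, d_7 = (246 - 11^2)/25 = 125/25 = 5, a_7 = floor((15 + 11)/5) = 5.
  m_8 = 5*5 - 11 = 14, d_8 = (246 - 14^2)/5 = 50/5 = 10, a_8 = floor((15 + 14)/10) = 2.
  m_9 = 10*2 - 14 = 6, d_9 = (246 - 6^2)/10 = 210/10 = 21, a_9 = floor((15 + 6)/21) = 1.
  m_10 = 21*1 - 6 = 15, d_10 = (246 - 15^2)/21 = 21/21 = 1, a_10 = floor((15 + 15)/1) = 30.
  m_11 = 1*30 - 15 = 15, d_11 = (246 - 15^2)/1 = 21/1 = 21: (m_11, d_11) = (m_1, d_1) = (15, 21), so from here the quotients repeat a_1, ..., a_10; the period length is 10.
Hence the expansion of sqrt(246) is a_0 = 15 followed by the repeating block 1, 2, 5, 1, 14, 1, 5, 2, 1, 30 (period 10).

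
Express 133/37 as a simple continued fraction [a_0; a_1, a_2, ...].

[3; 1, 1, 2, 7]

Run the Euclidean algorithm on 133 and 37; the successive quotients are the partial quotients a_0, a_1, ... (each step inverts the fractional part left over by the previous one):
  133 = 3*37 + 22, so a_0 = 3.
  37 = 1*22 + 15, so a_1 = 1.
  22 = 1*15 + 7, so a_2 = 1.
  15 = 2*7 + 1, so a_3 = 2.
  7 = 7*1 + 0, so a_4 = 7.
The remainder reaches 0 after 5 divisions, so the expansion has 5 partial quotients, read off in order.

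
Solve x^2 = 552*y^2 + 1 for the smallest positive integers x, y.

(x, y) = (47, 2)

First expand sqrt(552) as a continued fraction. With x_i = (sqrt(552) + m_i)/d_i and (m_0, d_0) = (0, 1): a_0 = floor(sqrt(552)) = 23, since 23^2 = 529 <= 552 < 576 = 24^2.
Iterate m_{i+1} = d_i*a_i - m_i, d_{i+1} = (552 - m_{i+1}^2)/d_i, a_{i+1} = floor((a_0 + m_{i+1})/d_{i+1}):
  m_1 = 1*23 - 0 = 23, d_1 = (552 - 23^2)/1 = 23/1 = 23, a_1 = floor((23 + 23)/23) = 2.
  m_2 = 23*2 - 23 = 23, d_2 = (552 - 23^2)/23 = 23/23 = 1, a_2 = floor((23 + 23)/1) = 46.
  m_3 = 1*46 - 23 = 23, d_3 = (552 - 23^2)/1 = 23/1 = 23: (m_3, d_3) = (m_1, d_1) = (23, 23), so from here the quotients repeat a_1, a_2; the period length is 2.
So sqrt(552) = [23; (2, 46)] with period length k = 2.
k is even, so the fundamental solution of x^2 - 552y^2 = 1 is (p_{k-1}, q_{k-1}) = (p_1, q_1); compute convergents through index 1.
Convergents (p_i = a_i*p_{i-1} + p_{i-2}, q_i = a_i*q_{i-1} + q_{i-2} with p_{-2}=0, p_{-1}=1, q_{-2}=1, q_{-1}=0):
  i=0: a_0=23, p_0 = 23*1 + 0 = 23, q_0 = 23*0 + 1 = 1.
  i=1: a_1=2, p_1 = 2*23 + 1 = 47, q_1 = 2*1 + 0 = 2.
Check: 47^2 - 552*2^2 = 2209 - 2208 = 1, so (x, y) = (47, 2) solves the equation, and by the theorem it is the least positive solution.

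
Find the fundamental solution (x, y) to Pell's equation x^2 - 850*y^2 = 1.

First expand sqrt(850) as a continued fraction. With x_i = (sqrt(850) + m_i)/d_i and (m_0, d_0) = (0, 1): a_0 = floor(sqrt(850)) = 29, since 29^2 = 841 <= 850 < 900 = 30^2.
Iterate m_{i+1} = d_i*a_i - m_i, d_{i+1} = (850 - m_{i+1}^2)/d_i, a_{i+1} = floor((a_0 + m_{i+1})/d_{i+1}):
  m_1 = 1*29 - 0 = 29, d_1 = (850 - 29^2)/1 = 9/1 = 9, a_1 = floor((29 + 29)/9) = 6.
  m_2 = 9*6 - 29 = 25, d_2 = (850 - 25^2)/9 = 225/9 = 25, a_2 = floor((29 + 25)/25) = 2.
  m_3 = 25*2 - 25 = 25, d_3 = (850 - 25^2)/25 = 225/25 = 9, a_3 = floor((29 + 25)/9) = 6.
  m_4 = 9*6 - 25 = 29, d_4 = (850 - 29^2)/9 = 9/9 = 1, a_4 = floor((29 + 29)/1) = 58.
  m_5 = 1*58 - 29 = 29, d_5 = (850 - 29^2)/1 = 9/1 = 9: (m_5, d_5) = (m_1, d_1) = (29, 9), so from here the quotients repeat a_1, ..., a_4; the period length is 4.
So sqrt(850) = [29; (6, 2, 6, 58)] with period length k = 4.
k is even, so the fundamental solution of x^2 - 850y^2 = 1 is (p_{k-1}, q_{k-1}) = (p_3, q_3); compute convergents through index 3.
Convergents (p_i = a_i*p_{i-1} + p_{i-2}, q_i = a_i*q_{i-1} + q_{i-2} with p_{-2}=0, p_{-1}=1, q_{-2}=1, q_{-1}=0):
  i=0: a_0=29, p_0 = 29*1 + 0 = 29, q_0 = 29*0 + 1 = 1.
  i=1: a_1=6, p_1 = 6*29 + 1 = 175, q_1 = 6*1 + 0 = 6.
  i=2: a_2=2, p_2 = 2*175 + 29 = 379, q_2 = 2*6 + 1 = 13.
  i=3: a_3=6, p_3 = 6*379 + 175 = 2449, q_3 = 6*13 + 6 = 84.
Check: 2449^2 - 850*84^2 = 5997601 - 5997600 = 1, so (x, y) = (2449, 84) solves the equation, and by the theorem it is the least positive solution.

(x, y) = (2449, 84)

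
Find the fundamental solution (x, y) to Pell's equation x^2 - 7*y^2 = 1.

(x, y) = (8, 3)

First expand sqrt(7) as a continued fraction. With x_i = (sqrt(7) + m_i)/d_i and (m_0, d_0) = (0, 1): a_0 = floor(sqrt(7)) = 2, since 2^2 = 4 <= 7 < 9 = 3^2.
Iterate m_{i+1} = d_i*a_i - m_i, d_{i+1} = (7 - m_{i+1}^2)/d_i, a_{i+1} = floor((a_0 + m_{i+1})/d_{i+1}):
  m_1 = 1*2 - 0 = 2, d_1 = (7 - 2^2)/1 = 3/1 = 3, a_1 = floor((2 + 2)/3) = 1.
  m_2 = 3*1 - 2 = 1, d_2 = (7 - 1^2)/3 = 6/3 = 2, a_2 = floor((2 + 1)/2) = 1.
  m_3 = 2*1 - 1 = 1, d_3 = (7 - 1^2)/2 = 6/2 = 3, a_3 = floor((2 + 1)/3) = 1.
  m_4 = 3*1 - 1 = 2, d_4 = (7 - 2^2)/3 = 3/3 = 1, a_4 = floor((2 + 2)/1) = 4.
  m_5 = 1*4 - 2 = 2, d_5 = (7 - 2^2)/1 = 3/1 = 3: (m_5, d_5) = (m_1, d_1) = (2, 3), so from here the quotients repeat a_1, ..., a_4; the period length is 4.
So sqrt(7) = [2; (1, 1, 1, 4)] with period length k = 4.
k is even, so the fundamental solution of x^2 - 7y^2 = 1 is (p_{k-1}, q_{k-1}) = (p_3, q_3); compute convergents through index 3.
Convergents (p_i = a_i*p_{i-1} + p_{i-2}, q_i = a_i*q_{i-1} + q_{i-2} with p_{-2}=0, p_{-1}=1, q_{-2}=1, q_{-1}=0):
  i=0: a_0=2, p_0 = 2*1 + 0 = 2, q_0 = 2*0 + 1 = 1.
  i=1: a_1=1, p_1 = 1*2 + 1 = 3, q_1 = 1*1 + 0 = 1.
  i=2: a_2=1, p_2 = 1*3 + 2 = 5, q_2 = 1*1 + 1 = 2.
  i=3: a_3=1, p_3 = 1*5 + 3 = 8, q_3 = 1*2 + 1 = 3.
Check: 8^2 - 7*3^2 = 64 - 63 = 1, so (x, y) = (8, 3) solves the equation, and by the theorem it is the least positive solution.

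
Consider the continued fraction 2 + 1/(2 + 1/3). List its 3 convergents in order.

2/1, 5/2, 17/7

Using the convergent recurrence p_i = a_i*p_{i-1} + p_{i-2}, q_i = a_i*q_{i-1} + q_{i-2} with p_{-2}=0, p_{-1}=1, q_{-2}=1, q_{-1}=0:
  i=0: a_0=2, p_0 = 2*1 + 0 = 2, q_0 = 2*0 + 1 = 1.
  i=1: a_1=2, p_1 = 2*2 + 1 = 5, q_1 = 2*1 + 0 = 2.
  i=2: a_2=3, p_2 = 3*5 + 2 = 17, q_2 = 3*2 + 1 = 7.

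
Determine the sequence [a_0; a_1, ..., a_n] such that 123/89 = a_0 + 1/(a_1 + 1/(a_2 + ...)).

Run the Euclidean algorithm on 123 and 89; the successive quotients are the partial quotients a_0, a_1, ... (each step inverts the fractional part left over by the previous one):
  123 = 1*89 + 34, so a_0 = 1.
  89 = 2*34 + 21, so a_1 = 2.
  34 = 1*21 + 13, so a_2 = 1.
  21 = 1*13 + 8, so a_3 = 1.
  13 = 1*8 + 5, so a_4 = 1.
  8 = 1*5 + 3, so a_5 = 1.
  5 = 1*3 + 2, so a_6 = 1.
  3 = 1*2 + 1, so a_7 = 1.
  2 = 2*1 + 0, so a_8 = 2.
The remainder reaches 0 after 9 divisions, so the expansion has 9 partial quotients, read off in order.

[1; 2, 1, 1, 1, 1, 1, 1, 2]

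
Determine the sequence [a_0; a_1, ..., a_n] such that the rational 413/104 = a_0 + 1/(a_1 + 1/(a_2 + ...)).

Run the Euclidean algorithm on 413 and 104; the successive quotients are the partial quotients a_0, a_1, ... (each step inverts the fractional part left over by the previous one):
  413 = 3*104 + 101, so a_0 = 3.
  104 = 1*101 + 3, so a_1 = 1.
  101 = 33*3 + 2, so a_2 = 33.
  3 = 1*2 + 1, so a_3 = 1.
  2 = 2*1 + 0, so a_4 = 2.
The remainder reaches 0 after 5 divisions, so the expansion has 5 partial quotients, read off in order.

[3; 1, 33, 1, 2]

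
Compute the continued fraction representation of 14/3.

[4; 1, 2]

Run the Euclidean algorithm on 14 and 3; the successive quotients are the partial quotients a_0, a_1, ... (each step inverts the fractional part left over by the previous one):
  14 = 4*3 + 2, so a_0 = 4.
  3 = 1*2 + 1, so a_1 = 1.
  2 = 2*1 + 0, so a_2 = 2.
The remainder reaches 0 after 3 divisions, so the expansion has 3 partial quotients, read off in order.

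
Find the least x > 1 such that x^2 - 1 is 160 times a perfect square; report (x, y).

First expand sqrt(160) as a continued fraction. With x_i = (sqrt(160) + m_i)/d_i and (m_0, d_0) = (0, 1): a_0 = floor(sqrt(160)) = 12, since 12^2 = 144 <= 160 < 169 = 13^2.
Iterate m_{i+1} = d_i*a_i - m_i, d_{i+1} = (160 - m_{i+1}^2)/d_i, a_{i+1} = floor((a_0 + m_{i+1})/d_{i+1}):
  m_1 = 1*12 - 0 = 12, d_1 = (160 - 12^2)/1 = 16/1 = 16, a_1 = floor((12 + 12)/16) = 1.
  m_2 = 16*1 - 12 = 4, d_2 = (160 - 4^2)/16 = 144/16 = 9, a_2 = floor((12 + 4)/9) = 1.
  m_3 = 9*1 - 4 = 5, d_3 = (160 - 5^2)/9 = 135/9 = 15, a_3 = floor((12 + 5)/15) = 1.
  m_4 = 15*1 - 5 = 10, d_4 = (160 - 10^2)/15 = 60/15 = 4, a_4 = floor((12 + 10)/4) = 5.
  m_5 = 4*5 - 10 = 10, d_5 = (160 - 10^2)/4 = 60/4 = 15, a_5 = floor((12 + 10)/15) = 1.
  m_6 = 15*1 - 10 = 5, d_6 = (160 - 5^2)/15 = 135/15 = 9, a_6 = floor((12 + 5)/9) = 1.
  m_7 = 9*1 - 5 = 4, d_7 = (160 - 4^2)/9 = 144/9 = 16, a_7 = floor((12 + 4)/16) = 1.
  m_8 = 16*1 - 4 = 12, d_8 = (160 - 12^2)/16 = 16/16 = 1, a_8 = floor((12 + 12)/1) = 24.
  m_9 = 1*24 - 12 = 12, d_9 = (160 - 12^2)/1 = 16/1 = 16: (m_9, d_9) = (m_1, d_1) = (12, 16), so from here the quotients repeat a_1, ..., a_8; the period length is 8.
So sqrt(160) = [12; (1, 1, 1, 5, 1, 1, 1, 24)] with period length k = 8.
k is even, so the fundamental solution of x^2 - 160y^2 = 1 is (p_{k-1}, q_{k-1}) = (p_7, q_7); compute convergents through index 7.
Convergents (p_i = a_i*p_{i-1} + p_{i-2}, q_i = a_i*q_{i-1} + q_{i-2} with p_{-2}=0, p_{-1}=1, q_{-2}=1, q_{-1}=0):
  i=0: a_0=12, p_0 = 12*1 + 0 = 12, q_0 = 12*0 + 1 = 1.
  i=1: a_1=1, p_1 = 1*12 + 1 = 13, q_1 = 1*1 + 0 = 1.
  i=2: a_2=1, p_2 = 1*13 + 12 = 25, q_2 = 1*1 + 1 = 2.
  i=3: a_3=1, p_3 = 1*25 + 13 = 38, q_3 = 1*2 + 1 = 3.
  i=4: a_4=5, p_4 = 5*38 + 25 = 215, q_4 = 5*3 + 2 = 17.
  i=5: a_5=1, p_5 = 1*215 + 38 = 253, q_5 = 1*17 + 3 = 20.
  i=6: a_6=1, p_6 = 1*253 + 215 = 468, q_6 = 1*20 + 17 = 37.
  i=7: a_7=1, p_7 = 1*468 + 253 = 721, q_7 = 1*37 + 20 = 57.
Check: 721^2 - 160*57^2 = 519841 - 519840 = 1, so (x, y) = (721, 57) solves the equation, and by the theorem it is the least positive solution.

(x, y) = (721, 57)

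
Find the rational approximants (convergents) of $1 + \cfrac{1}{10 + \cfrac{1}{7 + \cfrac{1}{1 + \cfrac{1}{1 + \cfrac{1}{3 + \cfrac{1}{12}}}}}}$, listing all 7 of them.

Using the convergent recurrence p_i = a_i*p_{i-1} + p_{i-2}, q_i = a_i*q_{i-1} + q_{i-2} with p_{-2}=0, p_{-1}=1, q_{-2}=1, q_{-1}=0:
  i=0: a_0=1, p_0 = 1*1 + 0 = 1, q_0 = 1*0 + 1 = 1.
  i=1: a_1=10, p_1 = 10*1 + 1 = 11, q_1 = 10*1 + 0 = 10.
  i=2: a_2=7, p_2 = 7*11 + 1 = 78, q_2 = 7*10 + 1 = 71.
  i=3: a_3=1, p_3 = 1*78 + 11 = 89, q_3 = 1*71 + 10 = 81.
  i=4: a_4=1, p_4 = 1*89 + 78 = 167, q_4 = 1*81 + 71 = 152.
  i=5: a_5=3, p_5 = 3*167 + 89 = 590, q_5 = 3*152 + 81 = 537.
  i=6: a_6=12, p_6 = 12*590 + 167 = 7247, q_6 = 12*537 + 152 = 6596.

1/1, 11/10, 78/71, 89/81, 167/152, 590/537, 7247/6596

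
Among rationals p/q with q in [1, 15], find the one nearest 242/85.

Expand x = 242/85 as a continued fraction with the Euclidean algorithm:
  242 = 2*85 + 72, so a_0 = 2.
  85 = 1*72 + 13, so a_1 = 1.
  72 = 5*13 + 7, so a_2 = 5.
  13 = 1*7 + 6, so a_3 = 1.
  7 = 1*6 + 1, so a_4 = 1.
  6 = 6*1 + 0, so a_5 = 6.
so x = [2; 1, 5, 1, 1, 6].
Convergents (p_i = a_i*p_{i-1} + p_{i-2}, q_i = a_i*q_{i-1} + q_{i-2} with p_{-2}=0, p_{-1}=1, q_{-2}=1, q_{-1}=0), until the denominator exceeds 15:
  i=0: a_0=2, p_0 = 2*1 + 0 = 2, q_0 = 2*0 + 1 = 1.
  i=1: a_1=1, p_1 = 1*2 + 1 = 3, q_1 = 1*1 + 0 = 1.
  i=2: a_2=5, p_2 = 5*3 + 2 = 17, q_2 = 5*1 + 1 = 6.
  i=3: a_3=1, p_3 = 1*17 + 3 = 20, q_3 = 1*6 + 1 = 7.
  i=4: a_4=1, p_4 = 1*20 + 17 = 37, q_4 = 1*7 + 6 = 13.
  i=5: a_5=6, p_5 = 6*37 + 20 = 242, q_5 = 6*13 + 7 = 85.
q_5 = 85 > 15, so the last convergent with denominator <= 15 is p_4/q_4 = 37/13.
The closest fraction with denominator <= 15 is either p_4/q_4 or the intermediate fraction (k*p_4 + p_3)/(k*q_4 + q_3) with the largest k >= 1 whose denominator stays <= 15; these approach x as k grows, and every other convergent or intermediate fraction in range is farther away.
Largest k: floor((15 - q_3)/q_4) = floor((15 - 7)/13) = 0.
Since k = 0, no intermediate fraction beyond p_4/q_4 has denominator <= 15, so the convergent 37/13 is the closest (its error is |242*13 - 37*85|/(85*13) = 1/1105).

37/13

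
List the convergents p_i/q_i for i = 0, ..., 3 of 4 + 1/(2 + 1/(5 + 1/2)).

Using the convergent recurrence p_i = a_i*p_{i-1} + p_{i-2}, q_i = a_i*q_{i-1} + q_{i-2} with p_{-2}=0, p_{-1}=1, q_{-2}=1, q_{-1}=0:
  i=0: a_0=4, p_0 = 4*1 + 0 = 4, q_0 = 4*0 + 1 = 1.
  i=1: a_1=2, p_1 = 2*4 + 1 = 9, q_1 = 2*1 + 0 = 2.
  i=2: a_2=5, p_2 = 5*9 + 4 = 49, q_2 = 5*2 + 1 = 11.
  i=3: a_3=2, p_3 = 2*49 + 9 = 107, q_3 = 2*11 + 2 = 24.

4/1, 9/2, 49/11, 107/24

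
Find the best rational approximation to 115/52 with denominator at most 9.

20/9

Expand x = 115/52 as a continued fraction with the Euclidean algorithm:
  115 = 2*52 + 11, so a_0 = 2.
  52 = 4*11 + 8, so a_1 = 4.
  11 = 1*8 + 3, so a_2 = 1.
  8 = 2*3 + 2, so a_3 = 2.
  3 = 1*2 + 1, so a_4 = 1.
  2 = 2*1 + 0, so a_5 = 2.
so x = [2; 4, 1, 2, 1, 2].
Convergents (p_i = a_i*p_{i-1} + p_{i-2}, q_i = a_i*q_{i-1} + q_{i-2} with p_{-2}=0, p_{-1}=1, q_{-2}=1, q_{-1}=0), until the denominator exceeds 9:
  i=0: a_0=2, p_0 = 2*1 + 0 = 2, q_0 = 2*0 + 1 = 1.
  i=1: a_1=4, p_1 = 4*2 + 1 = 9, q_1 = 4*1 + 0 = 4.
  i=2: a_2=1, p_2 = 1*9 + 2 = 11, q_2 = 1*4 + 1 = 5.
  i=3: a_3=2, p_3 = 2*11 + 9 = 31, q_3 = 2*5 + 4 = 14.
q_3 = 14 > 9, so the last convergent with denominator <= 9 is p_2/q_2 = 11/5.
The closest fraction with denominator <= 9 is either p_2/q_2 or the intermediate fraction (k*p_2 + p_1)/(k*q_2 + q_1) with the largest k >= 1 whose denominator stays <= 9; these approach x as k grows, and every other convergent or intermediate fraction in range is farther away.
Largest k: floor((9 - q_1)/q_2) = floor((9 - 4)/5) = 1.
That gives (1*11 + 9)/(1*5 + 4) = 20/9.
Compare the errors: |x - 11/5| = |115*5 - 11*52|/(52*5) = 3/260, and |x - 20/9| = |115*9 - 20*52|/(52*9) = 5/468.
Cross-multiplying, 5*260 = 1300 < 1404 = 3*468, so 5/468 is smaller: the intermediate fraction 20/9 is closer to x than 11/5.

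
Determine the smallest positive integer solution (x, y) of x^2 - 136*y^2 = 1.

First expand sqrt(136) as a continued fraction. With x_i = (sqrt(136) + m_i)/d_i and (m_0, d_0) = (0, 1): a_0 = floor(sqrt(136)) = 11, since 11^2 = 121 <= 136 < 144 = 12^2.
Iterate m_{i+1} = d_i*a_i - m_i, d_{i+1} = (136 - m_{i+1}^2)/d_i, a_{i+1} = floor((a_0 + m_{i+1})/d_{i+1}):
  m_1 = 1*11 - 0 = 11, d_1 = (136 - 11^2)/1 = 15/1 = 15, a_1 = floor((11 + 11)/15) = 1.
  m_2 = 15*1 - 11 = 4, d_2 = (136 - 4^2)/15 = 120/15 = 8, a_2 = floor((11 + 4)/8) = 1.
  m_3 = 8*1 - 4 = 4, d_3 = (136 - 4^2)/8 = 120/8 = 15, a_3 = floor((11 + 4)/15) = 1.
  m_4 = 15*1 - 4 = 11, d_4 = (136 - 11^2)/15 = 15/15 = 1, a_4 = floor((11 + 11)/1) = 22.
  m_5 = 1*22 - 11 = 11, d_5 = (136 - 11^2)/1 = 15/1 = 15: (m_5, d_5) = (m_1, d_1) = (11, 15), so from here the quotients repeat a_1, ..., a_4; the period length is 4.
So sqrt(136) = [11; (1, 1, 1, 22)] with period length k = 4.
k is even, so the fundamental solution of x^2 - 136y^2 = 1 is (p_{k-1}, q_{k-1}) = (p_3, q_3); compute convergents through index 3.
Convergents (p_i = a_i*p_{i-1} + p_{i-2}, q_i = a_i*q_{i-1} + q_{i-2} with p_{-2}=0, p_{-1}=1, q_{-2}=1, q_{-1}=0):
  i=0: a_0=11, p_0 = 11*1 + 0 = 11, q_0 = 11*0 + 1 = 1.
  i=1: a_1=1, p_1 = 1*11 + 1 = 12, q_1 = 1*1 + 0 = 1.
  i=2: a_2=1, p_2 = 1*12 + 11 = 23, q_2 = 1*1 + 1 = 2.
  i=3: a_3=1, p_3 = 1*23 + 12 = 35, q_3 = 1*2 + 1 = 3.
Check: 35^2 - 136*3^2 = 1225 - 1224 = 1, so (x, y) = (35, 3) solves the equation, and by the theorem it is the least positive solution.

(x, y) = (35, 3)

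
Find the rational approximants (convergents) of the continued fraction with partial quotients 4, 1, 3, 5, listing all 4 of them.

4/1, 5/1, 19/4, 100/21

Using the convergent recurrence p_i = a_i*p_{i-1} + p_{i-2}, q_i = a_i*q_{i-1} + q_{i-2} with p_{-2}=0, p_{-1}=1, q_{-2}=1, q_{-1}=0:
  i=0: a_0=4, p_0 = 4*1 + 0 = 4, q_0 = 4*0 + 1 = 1.
  i=1: a_1=1, p_1 = 1*4 + 1 = 5, q_1 = 1*1 + 0 = 1.
  i=2: a_2=3, p_2 = 3*5 + 4 = 19, q_2 = 3*1 + 1 = 4.
  i=3: a_3=5, p_3 = 5*19 + 5 = 100, q_3 = 5*4 + 1 = 21.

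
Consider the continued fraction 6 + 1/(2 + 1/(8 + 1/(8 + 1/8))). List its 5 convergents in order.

Using the convergent recurrence p_i = a_i*p_{i-1} + p_{i-2}, q_i = a_i*q_{i-1} + q_{i-2} with p_{-2}=0, p_{-1}=1, q_{-2}=1, q_{-1}=0:
  i=0: a_0=6, p_0 = 6*1 + 0 = 6, q_0 = 6*0 + 1 = 1.
  i=1: a_1=2, p_1 = 2*6 + 1 = 13, q_1 = 2*1 + 0 = 2.
  i=2: a_2=8, p_2 = 8*13 + 6 = 110, q_2 = 8*2 + 1 = 17.
  i=3: a_3=8, p_3 = 8*110 + 13 = 893, q_3 = 8*17 + 2 = 138.
  i=4: a_4=8, p_4 = 8*893 + 110 = 7254, q_4 = 8*138 + 17 = 1121.

6/1, 13/2, 110/17, 893/138, 7254/1121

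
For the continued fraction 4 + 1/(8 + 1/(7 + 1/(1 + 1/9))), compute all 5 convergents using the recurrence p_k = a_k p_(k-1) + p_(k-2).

Using the convergent recurrence p_i = a_i*p_{i-1} + p_{i-2}, q_i = a_i*q_{i-1} + q_{i-2} with p_{-2}=0, p_{-1}=1, q_{-2}=1, q_{-1}=0:
  i=0: a_0=4, p_0 = 4*1 + 0 = 4, q_0 = 4*0 + 1 = 1.
  i=1: a_1=8, p_1 = 8*4 + 1 = 33, q_1 = 8*1 + 0 = 8.
  i=2: a_2=7, p_2 = 7*33 + 4 = 235, q_2 = 7*8 + 1 = 57.
  i=3: a_3=1, p_3 = 1*235 + 33 = 268, q_3 = 1*57 + 8 = 65.
  i=4: a_4=9, p_4 = 9*268 + 235 = 2647, q_4 = 9*65 + 57 = 642.

4/1, 33/8, 235/57, 268/65, 2647/642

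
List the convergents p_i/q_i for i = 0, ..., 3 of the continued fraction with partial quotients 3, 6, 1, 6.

Using the convergent recurrence p_i = a_i*p_{i-1} + p_{i-2}, q_i = a_i*q_{i-1} + q_{i-2} with p_{-2}=0, p_{-1}=1, q_{-2}=1, q_{-1}=0:
  i=0: a_0=3, p_0 = 3*1 + 0 = 3, q_0 = 3*0 + 1 = 1.
  i=1: a_1=6, p_1 = 6*3 + 1 = 19, q_1 = 6*1 + 0 = 6.
  i=2: a_2=1, p_2 = 1*19 + 3 = 22, q_2 = 1*6 + 1 = 7.
  i=3: a_3=6, p_3 = 6*22 + 19 = 151, q_3 = 6*7 + 6 = 48.

3/1, 19/6, 22/7, 151/48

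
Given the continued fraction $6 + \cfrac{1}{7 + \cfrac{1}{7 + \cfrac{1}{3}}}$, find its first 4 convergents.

6/1, 43/7, 307/50, 964/157

Using the convergent recurrence p_i = a_i*p_{i-1} + p_{i-2}, q_i = a_i*q_{i-1} + q_{i-2} with p_{-2}=0, p_{-1}=1, q_{-2}=1, q_{-1}=0:
  i=0: a_0=6, p_0 = 6*1 + 0 = 6, q_0 = 6*0 + 1 = 1.
  i=1: a_1=7, p_1 = 7*6 + 1 = 43, q_1 = 7*1 + 0 = 7.
  i=2: a_2=7, p_2 = 7*43 + 6 = 307, q_2 = 7*7 + 1 = 50.
  i=3: a_3=3, p_3 = 3*307 + 43 = 964, q_3 = 3*50 + 7 = 157.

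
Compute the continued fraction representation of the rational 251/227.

[1; 9, 2, 5, 2]

Run the Euclidean algorithm on 251 and 227; the successive quotients are the partial quotients a_0, a_1, ... (each step inverts the fractional part left over by the previous one):
  251 = 1*227 + 24, so a_0 = 1.
  227 = 9*24 + 11, so a_1 = 9.
  24 = 2*11 + 2, so a_2 = 2.
  11 = 5*2 + 1, so a_3 = 5.
  2 = 2*1 + 0, so a_4 = 2.
The remainder reaches 0 after 5 divisions, so the expansion has 5 partial quotients, read off in order.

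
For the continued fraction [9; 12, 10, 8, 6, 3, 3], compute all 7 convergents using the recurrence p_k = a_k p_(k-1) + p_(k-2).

Using the convergent recurrence p_i = a_i*p_{i-1} + p_{i-2}, q_i = a_i*q_{i-1} + q_{i-2} with p_{-2}=0, p_{-1}=1, q_{-2}=1, q_{-1}=0:
  i=0: a_0=9, p_0 = 9*1 + 0 = 9, q_0 = 9*0 + 1 = 1.
  i=1: a_1=12, p_1 = 12*9 + 1 = 109, q_1 = 12*1 + 0 = 12.
  i=2: a_2=10, p_2 = 10*109 + 9 = 1099, q_2 = 10*12 + 1 = 121.
  i=3: a_3=8, p_3 = 8*1099 + 109 = 8901, q_3 = 8*121 + 12 = 980.
  i=4: a_4=6, p_4 = 6*8901 + 1099 = 54505, q_4 = 6*980 + 121 = 6001.
  i=5: a_5=3, p_5 = 3*54505 + 8901 = 172416, q_5 = 3*6001 + 980 = 18983.
  i=6: a_6=3, p_6 = 3*172416 + 54505 = 571753, q_6 = 3*18983 + 6001 = 62950.

9/1, 109/12, 1099/121, 8901/980, 54505/6001, 172416/18983, 571753/62950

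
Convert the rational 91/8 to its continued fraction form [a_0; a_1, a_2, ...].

Run the Euclidean algorithm on 91 and 8; the successive quotients are the partial quotients a_0, a_1, ... (each step inverts the fractional part left over by the previous one):
  91 = 11*8 + 3, so a_0 = 11.
  8 = 2*3 + 2, so a_1 = 2.
  3 = 1*2 + 1, so a_2 = 1.
  2 = 2*1 + 0, so a_3 = 2.
The remainder reaches 0 after 4 divisions, so the expansion has 4 partial quotients, read off in order.

[11; 2, 1, 2]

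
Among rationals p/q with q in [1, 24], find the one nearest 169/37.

Expand x = 169/37 as a continued fraction with the Euclidean algorithm:
  169 = 4*37 + 21, so a_0 = 4.
  37 = 1*21 + 16, so a_1 = 1.
  21 = 1*16 + 5, so a_2 = 1.
  16 = 3*5 + 1, so a_3 = 3.
  5 = 5*1 + 0, so a_4 = 5.
so x = [4; 1, 1, 3, 5].
Convergents (p_i = a_i*p_{i-1} + p_{i-2}, q_i = a_i*q_{i-1} + q_{i-2} with p_{-2}=0, p_{-1}=1, q_{-2}=1, q_{-1}=0), until the denominator exceeds 24:
  i=0: a_0=4, p_0 = 4*1 + 0 = 4, q_0 = 4*0 + 1 = 1.
  i=1: a_1=1, p_1 = 1*4 + 1 = 5, q_1 = 1*1 + 0 = 1.
  i=2: a_2=1, p_2 = 1*5 + 4 = 9, q_2 = 1*1 + 1 = 2.
  i=3: a_3=3, p_3 = 3*9 + 5 = 32, q_3 = 3*2 + 1 = 7.
  i=4: a_4=5, p_4 = 5*32 + 9 = 169, q_4 = 5*7 + 2 = 37.
q_4 = 37 > 24, so the last convergent with denominator <= 24 is p_3/q_3 = 32/7.
The closest fraction with denominator <= 24 is either p_3/q_3 or the intermediate fraction (k*p_3 + p_2)/(k*q_3 + q_2) with the largest k >= 1 whose denominator stays <= 24; these approach x as k grows, and every other convergent or intermediate fraction in range is farther away.
Largest k: floor((24 - q_2)/q_3) = floor((24 - 2)/7) = 3.
That gives (3*32 + 9)/(3*7 + 2) = 105/23.
Compare the errors: |x - 32/7| = |169*7 - 32*37|/(37*7) = 1/259, and |x - 105/23| = |169*23 - 105*37|/(37*23) = 2/851.
Cross-multiplying, 2*259 = 518 < 851 = 1*851, so 2/851 is smaller: the intermediate fraction 105/23 is closer to x than 32/7.

105/23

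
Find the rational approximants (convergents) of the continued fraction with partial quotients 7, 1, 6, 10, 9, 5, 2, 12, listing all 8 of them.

Using the convergent recurrence p_i = a_i*p_{i-1} + p_{i-2}, q_i = a_i*q_{i-1} + q_{i-2} with p_{-2}=0, p_{-1}=1, q_{-2}=1, q_{-1}=0:
  i=0: a_0=7, p_0 = 7*1 + 0 = 7, q_0 = 7*0 + 1 = 1.
  i=1: a_1=1, p_1 = 1*7 + 1 = 8, q_1 = 1*1 + 0 = 1.
  i=2: a_2=6, p_2 = 6*8 + 7 = 55, q_2 = 6*1 + 1 = 7.
  i=3: a_3=10, p_3 = 10*55 + 8 = 558, q_3 = 10*7 + 1 = 71.
  i=4: a_4=9, p_4 = 9*558 + 55 = 5077, q_4 = 9*71 + 7 = 646.
  i=5: a_5=5, p_5 = 5*5077 + 558 = 25943, q_5 = 5*646 + 71 = 3301.
  i=6: a_6=2, p_6 = 2*25943 + 5077 = 56963, q_6 = 2*3301 + 646 = 7248.
  i=7: a_7=12, p_7 = 12*56963 + 25943 = 709499, q_7 = 12*7248 + 3301 = 90277.

7/1, 8/1, 55/7, 558/71, 5077/646, 25943/3301, 56963/7248, 709499/90277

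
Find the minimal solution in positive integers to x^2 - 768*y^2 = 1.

(x, y) = (18817, 679)

First expand sqrt(768) as a continued fraction. With x_i = (sqrt(768) + m_i)/d_i and (m_0, d_0) = (0, 1): a_0 = floor(sqrt(768)) = 27, since 27^2 = 729 <= 768 < 784 = 28^2.
Iterate m_{i+1} = d_i*a_i - m_i, d_{i+1} = (768 - m_{i+1}^2)/d_i, a_{i+1} = floor((a_0 + m_{i+1})/d_{i+1}):
  m_1 = 1*27 - 0 = 27, d_1 = (768 - 27^2)/1 = 39/1 = 39, a_1 = floor((27 + 27)/39) = 1.
  m_2 = 39*1 - 27 = 12, d_2 = (768 - 12^2)/39 = 624/39 = 16, a_2 = floor((27 + 12)/16) = 2.
  m_3 = 16*2 - 12 = 20, d_3 = (768 - 20^2)/16 = 368/16 = 23, a_3 = floor((27 + 20)/23) = 2.
  m_4 = 23*2 - 20 = 26, d_4 = (768 - 26^2)/23 = 92/23 = 4, a_4 = floor((27 + 26)/4) = 13.
  m_5 = 4*13 - 26 = 26, d_5 = (768 - 26^2)/4 = 92/4 = 23, a_5 = floor((27 + 26)/23) = 2.
  m_6 = 23*2 - 26 = 20, d_6 = (768 - 20^2)/23 = 368/23 = 16, a_6 = floor((27 + 20)/16) = 2.
  m_7 = 16*2 - 20 = 12, d_7 = (768 - 12^2)/16 = 624/16 = 39, a_7 = floor((27 + 12)/39) = 1.
  m_8 = 39*1 - 12 = 27, d_8 = (768 - 27^2)/39 = 39/39 = 1, a_8 = floor((27 + 27)/1) = 54.
  m_9 = 1*54 - 27 = 27, d_9 = (768 - 27^2)/1 = 39/1 = 39: (m_9, d_9) = (m_1, d_1) = (27, 39), so from here the quotients repeat a_1, ..., a_8; the period length is 8.
So sqrt(768) = [27; (1, 2, 2, 13, 2, 2, 1, 54)] with period length k = 8.
k is even, so the fundamental solution of x^2 - 768y^2 = 1 is (p_{k-1}, q_{k-1}) = (p_7, q_7); compute convergents through index 7.
Convergents (p_i = a_i*p_{i-1} + p_{i-2}, q_i = a_i*q_{i-1} + q_{i-2} with p_{-2}=0, p_{-1}=1, q_{-2}=1, q_{-1}=0):
  i=0: a_0=27, p_0 = 27*1 + 0 = 27, q_0 = 27*0 + 1 = 1.
  i=1: a_1=1, p_1 = 1*27 + 1 = 28, q_1 = 1*1 + 0 = 1.
  i=2: a_2=2, p_2 = 2*28 + 27 = 83, q_2 = 2*1 + 1 = 3.
  i=3: a_3=2, p_3 = 2*83 + 28 = 194, q_3 = 2*3 + 1 = 7.
  i=4: a_4=13, p_4 = 13*194 + 83 = 2605, q_4 = 13*7 + 3 = 94.
  i=5: a_5=2, p_5 = 2*2605 + 194 = 5404, q_5 = 2*94 + 7 = 195.
  i=6: a_6=2, p_6 = 2*5404 + 2605 = 13413, q_6 = 2*195 + 94 = 484.
  i=7: a_7=1, p_7 = 1*13413 + 5404 = 18817, q_7 = 1*484 + 195 = 679.
Check: 18817^2 - 768*679^2 = 354079489 - 354079488 = 1, so (x, y) = (18817, 679) solves the equation, and by the theorem it is the least positive solution.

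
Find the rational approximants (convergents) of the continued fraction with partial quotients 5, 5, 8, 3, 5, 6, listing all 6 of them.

5/1, 26/5, 213/41, 665/128, 3538/681, 21893/4214

Using the convergent recurrence p_i = a_i*p_{i-1} + p_{i-2}, q_i = a_i*q_{i-1} + q_{i-2} with p_{-2}=0, p_{-1}=1, q_{-2}=1, q_{-1}=0:
  i=0: a_0=5, p_0 = 5*1 + 0 = 5, q_0 = 5*0 + 1 = 1.
  i=1: a_1=5, p_1 = 5*5 + 1 = 26, q_1 = 5*1 + 0 = 5.
  i=2: a_2=8, p_2 = 8*26 + 5 = 213, q_2 = 8*5 + 1 = 41.
  i=3: a_3=3, p_3 = 3*213 + 26 = 665, q_3 = 3*41 + 5 = 128.
  i=4: a_4=5, p_4 = 5*665 + 213 = 3538, q_4 = 5*128 + 41 = 681.
  i=5: a_5=6, p_5 = 6*3538 + 665 = 21893, q_5 = 6*681 + 128 = 4214.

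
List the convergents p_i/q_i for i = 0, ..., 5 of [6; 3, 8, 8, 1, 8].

Using the convergent recurrence p_i = a_i*p_{i-1} + p_{i-2}, q_i = a_i*q_{i-1} + q_{i-2} with p_{-2}=0, p_{-1}=1, q_{-2}=1, q_{-1}=0:
  i=0: a_0=6, p_0 = 6*1 + 0 = 6, q_0 = 6*0 + 1 = 1.
  i=1: a_1=3, p_1 = 3*6 + 1 = 19, q_1 = 3*1 + 0 = 3.
  i=2: a_2=8, p_2 = 8*19 + 6 = 158, q_2 = 8*3 + 1 = 25.
  i=3: a_3=8, p_3 = 8*158 + 19 = 1283, q_3 = 8*25 + 3 = 203.
  i=4: a_4=1, p_4 = 1*1283 + 158 = 1441, q_4 = 1*203 + 25 = 228.
  i=5: a_5=8, p_5 = 8*1441 + 1283 = 12811, q_5 = 8*228 + 203 = 2027.

6/1, 19/3, 158/25, 1283/203, 1441/228, 12811/2027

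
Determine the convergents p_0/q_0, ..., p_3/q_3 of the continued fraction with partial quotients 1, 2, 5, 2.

1/1, 3/2, 16/11, 35/24

Using the convergent recurrence p_i = a_i*p_{i-1} + p_{i-2}, q_i = a_i*q_{i-1} + q_{i-2} with p_{-2}=0, p_{-1}=1, q_{-2}=1, q_{-1}=0:
  i=0: a_0=1, p_0 = 1*1 + 0 = 1, q_0 = 1*0 + 1 = 1.
  i=1: a_1=2, p_1 = 2*1 + 1 = 3, q_1 = 2*1 + 0 = 2.
  i=2: a_2=5, p_2 = 5*3 + 1 = 16, q_2 = 5*2 + 1 = 11.
  i=3: a_3=2, p_3 = 2*16 + 3 = 35, q_3 = 2*11 + 2 = 24.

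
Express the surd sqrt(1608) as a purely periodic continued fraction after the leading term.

Write x_i = (sqrt(1608) + m_i)/d_i with (m_0, d_0) = (0, 1). a_0 = floor(sqrt(1608)) = 40, since 40^2 = 1600 <= 1608 < 1681 = 41^2.
Iterate m_{i+1} = d_i*a_i - m_i, d_{i+1} = (1608 - m_{i+1}^2)/d_i, a_{i+1} = floor((a_0 + m_{i+1})/d_{i+1}):
  m_1 = 1*40 - 0 = 40, d_1 = (1608 - 40^2)/1 = 8/1 = 8, a_1 = floor((40 + 40)/8) = 10.
  m_2 = 8*10 - 40 = 40, d_2 = (1608 - 40^2)/8 = 8/8 = 1, a_2 = floor((40 + 40)/1) = 80.
  m_3 = 1*80 - 40 = 40, d_3 = (1608 - 40^2)/1 = 8/1 = 8: (m_3, d_3) = (m_1, d_1) = (40, 8), so from here the quotients repeat a_1, a_2; the period length is 2.
Hence the expansion of sqrt(1608) is a_0 = 40 followed by the repeating block 10, 80 (period 2).

[40; (10, 80)]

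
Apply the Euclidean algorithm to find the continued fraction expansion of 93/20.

[4; 1, 1, 1, 6]

Run the Euclidean algorithm on 93 and 20; the successive quotients are the partial quotients a_0, a_1, ... (each step inverts the fractional part left over by the previous one):
  93 = 4*20 + 13, so a_0 = 4.
  20 = 1*13 + 7, so a_1 = 1.
  13 = 1*7 + 6, so a_2 = 1.
  7 = 1*6 + 1, so a_3 = 1.
  6 = 6*1 + 0, so a_4 = 6.
The remainder reaches 0 after 5 divisions, so the expansion has 5 partial quotients, read off in order.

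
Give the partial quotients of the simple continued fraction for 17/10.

[1; 1, 2, 3]

Run the Euclidean algorithm on 17 and 10; the successive quotients are the partial quotients a_0, a_1, ... (each step inverts the fractional part left over by the previous one):
  17 = 1*10 + 7, so a_0 = 1.
  10 = 1*7 + 3, so a_1 = 1.
  7 = 2*3 + 1, so a_2 = 2.
  3 = 3*1 + 0, so a_3 = 3.
The remainder reaches 0 after 4 divisions, so the expansion has 4 partial quotients, read off in order.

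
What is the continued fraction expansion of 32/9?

[3; 1, 1, 4]

Run the Euclidean algorithm on 32 and 9; the successive quotients are the partial quotients a_0, a_1, ... (each step inverts the fractional part left over by the previous one):
  32 = 3*9 + 5, so a_0 = 3.
  9 = 1*5 + 4, so a_1 = 1.
  5 = 1*4 + 1, so a_2 = 1.
  4 = 4*1 + 0, so a_3 = 4.
The remainder reaches 0 after 4 divisions, so the expansion has 4 partial quotients, read off in order.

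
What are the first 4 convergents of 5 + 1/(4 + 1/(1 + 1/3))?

5/1, 21/4, 26/5, 99/19

Using the convergent recurrence p_i = a_i*p_{i-1} + p_{i-2}, q_i = a_i*q_{i-1} + q_{i-2} with p_{-2}=0, p_{-1}=1, q_{-2}=1, q_{-1}=0:
  i=0: a_0=5, p_0 = 5*1 + 0 = 5, q_0 = 5*0 + 1 = 1.
  i=1: a_1=4, p_1 = 4*5 + 1 = 21, q_1 = 4*1 + 0 = 4.
  i=2: a_2=1, p_2 = 1*21 + 5 = 26, q_2 = 1*4 + 1 = 5.
  i=3: a_3=3, p_3 = 3*26 + 21 = 99, q_3 = 3*5 + 4 = 19.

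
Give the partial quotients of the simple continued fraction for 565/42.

Run the Euclidean algorithm on 565 and 42; the successive quotients are the partial quotients a_0, a_1, ... (each step inverts the fractional part left over by the previous one):
  565 = 13*42 + 19, so a_0 = 13.
  42 = 2*19 + 4, so a_1 = 2.
  19 = 4*4 + 3, so a_2 = 4.
  4 = 1*3 + 1, so a_3 = 1.
  3 = 3*1 + 0, so a_4 = 3.
The remainder reaches 0 after 5 divisions, so the expansion has 5 partial quotients, read off in order.

[13; 2, 4, 1, 3]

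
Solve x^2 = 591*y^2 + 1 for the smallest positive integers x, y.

First expand sqrt(591) as a continued fraction. With x_i = (sqrt(591) + m_i)/d_i and (m_0, d_0) = (0, 1): a_0 = floor(sqrt(591)) = 24, since 24^2 = 576 <= 591 < 625 = 25^2.
Iterate m_{i+1} = d_i*a_i - m_i, d_{i+1} = (591 - m_{i+1}^2)/d_i, a_{i+1} = floor((a_0 + m_{i+1})/d_{i+1}):
  m_1 = 1*24 - 0 = 24, d_1 = (591 - 24^2)/1 = 15/1 = 15, a_1 = floor((24 + 24)/15) = 3.
  m_2 = 15*3 - 24 = 21, d_2 = (591 - 21^2)/15 = 150/15 = 10, a_2 = floor((24 + 21)/10) = 4.
  m_3 = 10*4 - 21 = 19, d_3 = (591 - 19^2)/10 = 230/10 = 23, a_3 = floor((24 + 19)/23) = 1.
  m_4 = 23*1 - 19 = 4, d_4 = (591 - 4^2)/23 = 575/23 = 25, a_4 = floor((24 + 4)/25) = 1.
  m_5 = 25*1 - 4 = 21, d_5 = (591 - 21^2)/25 = 150/25 = 6, a_5 = floor((24 + 21)/6) = 7.
  m_6 = 6*7 - 21 = 21, d_6 = (591 - 21^2)/6 = 150/6 = 25, a_6 = floor((24 + 21)/25) = 1.
  m_7 = 25*1 - 21 = 4, d_7 = (591 - 4^2)/25 = 575/25 = 23, a_7 = floor((24 + 4)/23) = 1.
  m_8 = 23*1 - 4 = 19, d_8 = (591 - 19^2)/23 = 230/23 = 10, a_8 = floor((24 + 19)/10) = 4.
  m_9 = 10*4 - 19 = 21, d_9 = (591 - 21^2)/10 = 150/10 = 15, a_9 = floor((24 + 21)/15) = 3.
  m_10 = 15*3 - 21 = 24, d_10 = (591 - 24^2)/15 = 15/15 = 1, a_10 = floor((24 + 24)/1) = 48.
  m_11 = 1*48 - 24 = 24, d_11 = (591 - 24^2)/1 = 15/1 = 15: (m_11, d_11) = (m_1, d_1) = (24, 15), so from here the quotients repeat a_1, ..., a_10; the period length is 10.
So sqrt(591) = [24; (3, 4, 1, 1, 7, 1, 1, 4, 3, 48)] with period length k = 10.
k is even, so the fundamental solution of x^2 - 591y^2 = 1 is (p_{k-1}, q_{k-1}) = (p_9, q_9); compute convergents through index 9.
Convergents (p_i = a_i*p_{i-1} + p_{i-2}, q_i = a_i*q_{i-1} + q_{i-2} with p_{-2}=0, p_{-1}=1, q_{-2}=1, q_{-1}=0):
  i=0: a_0=24, p_0 = 24*1 + 0 = 24, q_0 = 24*0 + 1 = 1.
  i=1: a_1=3, p_1 = 3*24 + 1 = 73, q_1 = 3*1 + 0 = 3.
  i=2: a_2=4, p_2 = 4*73 + 24 = 316, q_2 = 4*3 + 1 = 13.
  i=3: a_3=1, p_3 = 1*316 + 73 = 389, q_3 = 1*13 + 3 = 16.
  i=4: a_4=1, p_4 = 1*389 + 316 = 705, q_4 = 1*16 + 13 = 29.
  i=5: a_5=7, p_5 = 7*705 + 389 = 5324, q_5 = 7*29 + 16 = 219.
  i=6: a_6=1, p_6 = 1*5324 + 705 = 6029, q_6 = 1*219 + 29 = 248.
  i=7: a_7=1, p_7 = 1*6029 + 5324 = 11353, q_7 = 1*248 + 219 = 467.
  i=8: a_8=4, p_8 = 4*11353 + 6029 = 51441, q_8 = 4*467 + 248 = 2116.
  i=9: a_9=3, p_9 = 3*51441 + 11353 = 165676, q_9 = 3*2116 + 467 = 6815.
Check: 165676^2 - 591*6815^2 = 27448536976 - 27448536975 = 1, so (x, y) = (165676, 6815) solves the equation, and by the theorem it is the least positive solution.

(x, y) = (165676, 6815)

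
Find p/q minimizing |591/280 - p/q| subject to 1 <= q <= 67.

Expand x = 591/280 as a continued fraction with the Euclidean algorithm:
  591 = 2*280 + 31, so a_0 = 2.
  280 = 9*31 + 1, so a_1 = 9.
  31 = 31*1 + 0, so a_2 = 31.
so x = [2; 9, 31].
Convergents (p_i = a_i*p_{i-1} + p_{i-2}, q_i = a_i*q_{i-1} + q_{i-2} with p_{-2}=0, p_{-1}=1, q_{-2}=1, q_{-1}=0), until the denominator exceeds 67:
  i=0: a_0=2, p_0 = 2*1 + 0 = 2, q_0 = 2*0 + 1 = 1.
  i=1: a_1=9, p_1 = 9*2 + 1 = 19, q_1 = 9*1 + 0 = 9.
  i=2: a_2=31, p_2 = 31*19 + 2 = 591, q_2 = 31*9 + 1 = 280.
q_2 = 280 > 67, so the last convergent with denominator <= 67 is p_1/q_1 = 19/9.
The closest fraction with denominator <= 67 is either p_1/q_1 or the intermediate fraction (k*p_1 + p_0)/(k*q_1 + q_0) with the largest k >= 1 whose denominator stays <= 67; these approach x as k grows, and every other convergent or intermediate fraction in range is farther away.
Largest k: floor((67 - q_0)/q_1) = floor((67 - 1)/9) = 7.
That gives (7*19 + 2)/(7*9 + 1) = 135/64.
Compare the errors: |x - 19/9| = |591*9 - 19*280|/(280*9) = 1/2520, and |x - 135/64| = |591*64 - 135*280|/(280*64) = 24/17920.
Cross-multiplying, 1*17920 = 17920 < 60480 = 24*2520, so 1/2520 is smaller: the convergent 19/9 is closer to x than 135/64.

19/9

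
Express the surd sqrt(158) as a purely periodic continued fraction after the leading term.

[12; (1, 1, 3, 12, 3, 1, 1, 24)]

Write x_i = (sqrt(158) + m_i)/d_i with (m_0, d_0) = (0, 1). a_0 = floor(sqrt(158)) = 12, since 12^2 = 144 <= 158 < 169 = 13^2.
Iterate m_{i+1} = d_i*a_i - m_i, d_{i+1} = (158 - m_{i+1}^2)/d_i, a_{i+1} = floor((a_0 + m_{i+1})/d_{i+1}):
  m_1 = 1*12 - 0 = 12, d_1 = (158 - 12^2)/1 = 14/1 = 14, a_1 = floor((12 + 12)/14) = 1.
  m_2 = 14*1 - 12 = 2, d_2 = (158 - 2^2)/14 = 154/14 = 11, a_2 = floor((12 + 2)/11) = 1.
  m_3 = 11*1 - 2 = 9, d_3 = (158 - 9^2)/11 = 77/11 = 7, a_3 = floor((12 + 9)/7) = 3.
  m_4 = 7*3 - 9 = 12, d_4 = (158 - 12^2)/7 = 14/7 = 2, a_4 = floor((12 + 12)/2) = 12.
  m_5 = 2*12 - 12 = 12, d_5 = (158 - 12^2)/2 = 14/2 = 7, a_5 = floor((12 + 12)/7) = 3.
  m_6 = 7*3 - 12 = 9, d_6 = (158 - 9^2)/7 = 77/7 = 11, a_6 = floor((12 + 9)/11) = 1.
  m_7 = 11*1 - 9 = 2, d_7 = (158 - 2^2)/11 = 154/11 = 14, a_7 = floor((12 + 2)/14) = 1.
  m_8 = 14*1 - 2 = 12, d_8 = (158 - 12^2)/14 = 14/14 = 1, a_8 = floor((12 + 12)/1) = 24.
  m_9 = 1*24 - 12 = 12, d_9 = (158 - 12^2)/1 = 14/1 = 14: (m_9, d_9) = (m_1, d_1) = (12, 14), so from here the quotients repeat a_1, ..., a_8; the period length is 8.
Hence the expansion of sqrt(158) is a_0 = 12 followed by the repeating block 1, 1, 3, 12, 3, 1, 1, 24 (period 8).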